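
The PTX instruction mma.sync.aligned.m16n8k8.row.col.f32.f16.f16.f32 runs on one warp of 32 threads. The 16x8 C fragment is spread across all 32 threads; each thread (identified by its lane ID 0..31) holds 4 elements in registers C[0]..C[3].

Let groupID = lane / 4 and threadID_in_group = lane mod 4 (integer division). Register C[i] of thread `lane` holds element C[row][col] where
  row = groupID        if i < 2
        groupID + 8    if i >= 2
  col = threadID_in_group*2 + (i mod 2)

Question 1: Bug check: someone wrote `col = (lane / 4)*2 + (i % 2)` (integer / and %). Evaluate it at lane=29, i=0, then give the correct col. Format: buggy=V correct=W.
`(lane / 4)*2 + (i % 2)`[29,0]⇒14
29: gr=7,th=1
[0] (7+0,1*2+0) = (7,2)
col: 14 vs 2

buggy=14 correct=2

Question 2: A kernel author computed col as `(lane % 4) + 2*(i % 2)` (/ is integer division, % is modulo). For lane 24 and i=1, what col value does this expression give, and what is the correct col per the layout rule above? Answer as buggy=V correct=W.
buggy=2 correct=1

`(lane % 4) + 2*(i % 2)`[24,1]⇒2
lane 24⇒24/4=6, 24 mod 4=0
i=1  r:6+0⇒6  c:2·0+1⇒1
col: 2 vs 1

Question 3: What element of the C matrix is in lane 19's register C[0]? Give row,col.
19: gr=4,th=3
[0] (4+0,3*2+0) = (4,6)

4,6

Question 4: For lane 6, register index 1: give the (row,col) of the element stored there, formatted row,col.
1,5

L=6->gid=6>>2=1, tid=6&3=2
[1]->row 1+0=1  col 2·2+1=5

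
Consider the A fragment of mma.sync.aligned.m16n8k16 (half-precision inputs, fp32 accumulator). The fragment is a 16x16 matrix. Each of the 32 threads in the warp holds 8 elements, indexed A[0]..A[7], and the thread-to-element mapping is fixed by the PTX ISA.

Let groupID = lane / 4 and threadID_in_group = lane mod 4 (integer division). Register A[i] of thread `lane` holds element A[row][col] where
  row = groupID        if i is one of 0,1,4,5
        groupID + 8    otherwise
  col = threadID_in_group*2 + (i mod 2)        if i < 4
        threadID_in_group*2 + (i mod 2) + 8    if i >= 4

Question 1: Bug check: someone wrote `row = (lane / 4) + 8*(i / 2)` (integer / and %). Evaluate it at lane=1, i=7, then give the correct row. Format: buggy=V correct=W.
buggy=24 correct=8

`(lane / 4) + 8*(i / 2)`[1,7]⇒24
L=1⇒gr=1>>2=0, th=1&3=1
[7]⇒row 0+8=8  col 1·2+1+8=11
row: 24 vs 8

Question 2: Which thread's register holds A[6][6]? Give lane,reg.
r=6⇒gr=6,Rb=0  c=6⇒Cb=0,th=3,odd=0
L=6*4+3=27  i=0*4+0*2+0=0

27,0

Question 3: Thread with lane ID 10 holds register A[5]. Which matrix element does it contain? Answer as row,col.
2,13

lane 10⇒10/4=2, 10 mod 4=2
i=5  r:2+0⇒2  c:2·2+1+8⇒13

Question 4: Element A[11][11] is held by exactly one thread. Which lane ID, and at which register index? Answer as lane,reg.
13,7

r:11=>grp=3,rB=1  c:11=>cB=1,tig=1,lo=1
L=3*4+1=13  i=1*4+1*2+1=7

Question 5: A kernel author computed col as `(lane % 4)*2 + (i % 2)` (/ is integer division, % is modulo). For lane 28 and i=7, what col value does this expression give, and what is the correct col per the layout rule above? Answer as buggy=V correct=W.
buggy=1 correct=9

`(lane % 4)*2 + (i % 2)`[28,7]⇒1
lane 28: gr=7 (28/4), th=0 (28%4)
i=7: r=7+8=15, c=0*2+1+8=9
col: 1 vs 9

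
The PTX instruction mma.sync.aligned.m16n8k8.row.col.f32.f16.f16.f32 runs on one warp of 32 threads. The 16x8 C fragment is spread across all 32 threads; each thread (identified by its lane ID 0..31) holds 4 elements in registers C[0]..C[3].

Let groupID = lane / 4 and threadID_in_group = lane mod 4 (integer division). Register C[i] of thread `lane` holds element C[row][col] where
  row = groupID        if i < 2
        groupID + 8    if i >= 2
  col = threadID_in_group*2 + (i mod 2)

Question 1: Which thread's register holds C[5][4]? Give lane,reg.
r=5->g=5,rb=0  c=4->t=2,b0=0
L=5*4+2=22  i=0*2+0=0

22,0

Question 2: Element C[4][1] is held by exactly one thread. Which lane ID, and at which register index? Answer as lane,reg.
r=4->g=4,rb=0  c=1->t=0,b0=1
L=4*4+0=16  i=0*2+1=1

16,1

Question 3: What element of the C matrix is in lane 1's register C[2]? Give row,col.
8,2

lane 1: grp=0 (1/4), tig=1 (1%4)
i=2: r=0+8=8, c=1*2+0=2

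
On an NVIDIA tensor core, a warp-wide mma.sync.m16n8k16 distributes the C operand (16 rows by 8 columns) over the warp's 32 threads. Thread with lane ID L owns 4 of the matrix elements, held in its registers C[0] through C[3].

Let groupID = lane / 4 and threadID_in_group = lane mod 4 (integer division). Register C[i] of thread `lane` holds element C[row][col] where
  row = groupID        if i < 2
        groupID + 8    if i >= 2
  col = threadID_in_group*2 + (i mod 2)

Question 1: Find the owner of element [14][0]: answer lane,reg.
r=14⇒gr=6,Rb=1  c=0⇒th=0,odd=0
L=6*4+0=24  i=1*2+0=2

24,2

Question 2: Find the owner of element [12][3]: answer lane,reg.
r:12=>grp=4,rB=1  c:3=>tig=1,lo=1
L=4*4+1=17  i=1*2+1=3

17,3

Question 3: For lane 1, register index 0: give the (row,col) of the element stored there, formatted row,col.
0,2

1: gr=0,th=1
[0] (0+0,1*2+0) = (0,2)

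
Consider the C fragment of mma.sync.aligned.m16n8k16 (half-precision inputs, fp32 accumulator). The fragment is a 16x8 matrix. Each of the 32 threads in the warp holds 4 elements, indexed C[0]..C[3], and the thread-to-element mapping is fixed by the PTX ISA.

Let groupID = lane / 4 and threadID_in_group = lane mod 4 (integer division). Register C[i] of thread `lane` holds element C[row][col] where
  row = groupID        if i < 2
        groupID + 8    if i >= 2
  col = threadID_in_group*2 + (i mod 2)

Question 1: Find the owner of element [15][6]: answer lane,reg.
31,2

r:15=>grp=7,rB=1  c:6=>tig=3,lo=0
L=7*4+3=31  i=1*2+0=2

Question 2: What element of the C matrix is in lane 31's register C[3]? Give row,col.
31: grp=7,tig=3
[3] (7+8,3*2+1) = (15,7)

15,7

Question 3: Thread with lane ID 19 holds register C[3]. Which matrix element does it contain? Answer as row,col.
12,7

19: gr=4,th=3
[3] (4+8,3*2+1) = (12,7)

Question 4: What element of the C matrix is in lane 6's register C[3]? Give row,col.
L=6->g=6>>2=1, t=6&3=2
[3]->row 1+8=9  col 2·2+1=5

9,5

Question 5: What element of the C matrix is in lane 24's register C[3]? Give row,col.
lane 24: gr=6 (24/4), th=0 (24%4)
i=3: r=6+8=14, c=0*2+1=1

14,1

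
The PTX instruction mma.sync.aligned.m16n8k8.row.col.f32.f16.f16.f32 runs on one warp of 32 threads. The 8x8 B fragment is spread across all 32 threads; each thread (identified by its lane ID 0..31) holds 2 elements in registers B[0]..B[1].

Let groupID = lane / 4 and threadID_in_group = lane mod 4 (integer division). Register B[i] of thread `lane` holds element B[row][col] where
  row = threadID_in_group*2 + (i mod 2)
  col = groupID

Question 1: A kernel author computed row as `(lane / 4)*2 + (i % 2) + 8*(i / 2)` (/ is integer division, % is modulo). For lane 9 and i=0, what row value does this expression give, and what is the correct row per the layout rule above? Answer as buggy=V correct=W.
`(lane / 4)*2 + (i % 2) + 8*(i / 2)`[9,0]⇒4
lane 9⇒9/4=2, 9 mod 4=1
i=0  r:2·1+0⇒2  c:2
row: 4 vs 2

buggy=4 correct=2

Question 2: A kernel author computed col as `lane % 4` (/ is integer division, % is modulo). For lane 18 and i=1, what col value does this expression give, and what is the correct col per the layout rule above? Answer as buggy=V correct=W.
`lane % 4`[18,1]->2
L=18->g=18>>2=4, t=18&3=2
[1]->row 2·2+1=5  col g=4
col: 2 vs 4

buggy=2 correct=4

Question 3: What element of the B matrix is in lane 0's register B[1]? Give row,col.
1,0

0: grp=0,tig=0
[1] (0*2+1,0) = (1,0)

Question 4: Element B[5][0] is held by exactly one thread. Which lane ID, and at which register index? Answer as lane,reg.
2,1

c=0->g=0  r=5->t=2,b0=1
L=0*4+2=2  i=1=1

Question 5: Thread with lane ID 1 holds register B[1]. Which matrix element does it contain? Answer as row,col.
3,0

1: gid=0,tid=1
[1] (1*2+1,0) = (3,0)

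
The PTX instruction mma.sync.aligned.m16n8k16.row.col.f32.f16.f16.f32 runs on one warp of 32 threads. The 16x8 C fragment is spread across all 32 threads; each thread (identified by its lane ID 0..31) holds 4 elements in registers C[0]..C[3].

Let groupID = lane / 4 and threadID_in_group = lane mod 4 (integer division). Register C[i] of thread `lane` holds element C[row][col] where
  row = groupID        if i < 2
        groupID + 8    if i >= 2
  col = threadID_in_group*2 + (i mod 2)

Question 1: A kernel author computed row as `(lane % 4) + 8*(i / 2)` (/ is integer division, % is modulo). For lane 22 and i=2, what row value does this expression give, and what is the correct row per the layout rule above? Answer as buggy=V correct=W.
`(lane % 4) + 8*(i / 2)`[22,2]→10
L=22→G=22>>2=5, T=22&3=2
[2]→row 5+8=13  col 2·2+0=4
row: 10 vs 13

buggy=10 correct=13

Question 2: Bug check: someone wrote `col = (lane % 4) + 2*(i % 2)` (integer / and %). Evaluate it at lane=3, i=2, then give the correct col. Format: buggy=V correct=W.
`(lane % 4) + 2*(i % 2)`[3,2]⇒3
3: gr=0,th=3
[2] (0+8,3*2+0) = (8,6)
col: 3 vs 6

buggy=3 correct=6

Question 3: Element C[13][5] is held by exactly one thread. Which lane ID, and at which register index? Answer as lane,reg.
22,3

r:13=>grp=5,rB=1  c:5=>tig=2,lo=1
L=5*4+2=22  i=1*2+1=3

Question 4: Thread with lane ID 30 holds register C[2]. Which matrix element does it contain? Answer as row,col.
lane 30⇒30/4=7, 30 mod 4=2
i=2  r:7+8⇒15  c:2·2+0⇒4

15,4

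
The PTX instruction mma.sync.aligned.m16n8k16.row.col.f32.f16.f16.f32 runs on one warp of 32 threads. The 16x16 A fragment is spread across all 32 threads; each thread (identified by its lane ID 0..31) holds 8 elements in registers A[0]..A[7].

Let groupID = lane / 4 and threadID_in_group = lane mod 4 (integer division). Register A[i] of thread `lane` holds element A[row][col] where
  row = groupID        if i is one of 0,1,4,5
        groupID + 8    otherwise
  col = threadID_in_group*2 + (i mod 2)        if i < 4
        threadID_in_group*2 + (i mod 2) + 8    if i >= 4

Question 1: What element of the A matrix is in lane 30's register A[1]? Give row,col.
30: g=7,t=2
[1] (7+0,2*2+1+0) = (7,5)

7,5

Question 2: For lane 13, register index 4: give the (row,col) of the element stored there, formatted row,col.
L=13⇒gr=13>>2=3, th=13&3=1
[4]⇒row 3+0=3  col 1·2+0+8=10

3,10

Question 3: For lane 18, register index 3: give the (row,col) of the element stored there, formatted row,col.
12,5

lane 18->18/4=4, 18 mod 4=2
i=3  r:4+8->12  c:2·2+1+0->5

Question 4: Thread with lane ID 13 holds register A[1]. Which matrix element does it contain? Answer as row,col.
3,3

13: g=3,t=1
[1] (3+0,1*2+1+0) = (3,3)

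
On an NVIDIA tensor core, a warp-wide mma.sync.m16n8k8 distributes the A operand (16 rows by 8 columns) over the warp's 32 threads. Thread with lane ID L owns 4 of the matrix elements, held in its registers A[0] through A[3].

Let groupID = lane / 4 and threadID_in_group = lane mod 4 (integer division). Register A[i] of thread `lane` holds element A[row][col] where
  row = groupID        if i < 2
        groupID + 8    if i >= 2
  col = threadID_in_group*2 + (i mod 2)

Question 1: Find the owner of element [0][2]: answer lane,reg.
r:0=>grp=0,rB=0  c:2=>tig=1,lo=0
L=0*4+1=1  i=0*2+0=0

1,0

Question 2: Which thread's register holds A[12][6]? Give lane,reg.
r=12⇒gr=4,Rb=1  c=6⇒th=3,odd=0
L=4*4+3=19  i=1*2+0=2

19,2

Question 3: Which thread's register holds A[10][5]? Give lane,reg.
r=10->g=2,rb=1  c=5->t=2,b0=1
L=2*4+2=10  i=1*2+1=3

10,3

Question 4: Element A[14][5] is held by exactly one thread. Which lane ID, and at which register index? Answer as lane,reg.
26,3

r=14->g=6,rb=1  c=5->t=2,b0=1
L=6*4+2=26  i=1*2+1=3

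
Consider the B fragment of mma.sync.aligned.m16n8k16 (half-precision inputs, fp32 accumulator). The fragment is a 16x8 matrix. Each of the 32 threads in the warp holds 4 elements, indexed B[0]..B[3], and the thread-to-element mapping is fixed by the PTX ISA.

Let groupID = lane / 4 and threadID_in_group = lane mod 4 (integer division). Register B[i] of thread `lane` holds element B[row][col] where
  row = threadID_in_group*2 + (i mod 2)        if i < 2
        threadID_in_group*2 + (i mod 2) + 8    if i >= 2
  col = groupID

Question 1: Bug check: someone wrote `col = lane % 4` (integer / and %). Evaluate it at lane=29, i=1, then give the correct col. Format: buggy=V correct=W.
buggy=1 correct=7

`lane % 4`[29,1]->1
lane 29: g=7 (29/4), t=1 (29%4)
i=1: r=1*2+1+0=3, c=g=7
col: 1 vs 7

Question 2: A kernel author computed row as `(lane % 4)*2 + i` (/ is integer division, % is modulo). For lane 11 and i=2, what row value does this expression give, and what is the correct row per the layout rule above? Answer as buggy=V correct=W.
buggy=8 correct=14

`(lane % 4)*2 + i`[11,2]->8
lane 11->11/4=2, 11 mod 4=3
i=2  r:2·3+0+8->14  c:2
row: 8 vs 14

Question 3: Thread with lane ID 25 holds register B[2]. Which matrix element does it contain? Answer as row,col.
lane 25⇒25/4=6, 25 mod 4=1
i=2  r:2·1+0+8⇒10  c:6

10,6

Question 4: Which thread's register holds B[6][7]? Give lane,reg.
31,0

c=7->g=7  r=6->rb=0,t=3,b0=0
L=7*4+3=31  i=0*2+0=0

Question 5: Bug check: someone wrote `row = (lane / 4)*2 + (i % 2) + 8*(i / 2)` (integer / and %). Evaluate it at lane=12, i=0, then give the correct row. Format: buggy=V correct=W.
`(lane / 4)*2 + (i % 2) + 8*(i / 2)`[12,0]=>6
12: grp=3,tig=0
[0] (0*2+0+0,3) = (0,3)
row: 6 vs 0

buggy=6 correct=0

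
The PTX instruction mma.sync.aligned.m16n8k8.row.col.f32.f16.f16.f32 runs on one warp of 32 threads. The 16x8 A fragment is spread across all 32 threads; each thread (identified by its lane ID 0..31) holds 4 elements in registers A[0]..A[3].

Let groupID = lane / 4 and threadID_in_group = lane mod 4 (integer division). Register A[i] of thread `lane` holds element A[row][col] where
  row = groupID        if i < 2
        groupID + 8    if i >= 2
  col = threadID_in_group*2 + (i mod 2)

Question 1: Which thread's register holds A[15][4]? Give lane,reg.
30,2

r:15=>grp=7,rB=1  c:4=>tig=2,lo=0
L=7*4+2=30  i=1*2+0=2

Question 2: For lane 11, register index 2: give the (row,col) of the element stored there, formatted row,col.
10,6

11: g=2,t=3
[2] (2+8,3*2+0) = (10,6)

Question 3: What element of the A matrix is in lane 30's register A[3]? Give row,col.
lane 30: g=7 (30/4), t=2 (30%4)
i=3: r=7+8=15, c=2*2+1=5

15,5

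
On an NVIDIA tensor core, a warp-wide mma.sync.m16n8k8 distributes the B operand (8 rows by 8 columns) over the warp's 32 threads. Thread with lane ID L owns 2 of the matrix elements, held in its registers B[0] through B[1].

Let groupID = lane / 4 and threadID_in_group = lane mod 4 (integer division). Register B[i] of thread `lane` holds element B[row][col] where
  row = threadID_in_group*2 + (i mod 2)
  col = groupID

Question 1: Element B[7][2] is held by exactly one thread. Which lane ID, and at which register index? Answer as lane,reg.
c=2→G=2  r=7→T=3,p=1
L=2*4+3=11  i=1=1

11,1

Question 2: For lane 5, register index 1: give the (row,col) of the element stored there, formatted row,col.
5: gr=1,th=1
[1] (1*2+1,1) = (3,1)

3,1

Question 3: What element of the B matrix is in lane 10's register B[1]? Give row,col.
lane 10=>10/4=2, 10 mod 4=2
i=1  r:2·2+1=>5  c:2

5,2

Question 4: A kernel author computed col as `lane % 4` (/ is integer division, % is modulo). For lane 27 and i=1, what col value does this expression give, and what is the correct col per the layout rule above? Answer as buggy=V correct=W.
`lane % 4`[27,1]->3
lane 27->27/4=6, 27 mod 4=3
i=1  r:2·3+1->7  c:6
col: 3 vs 6

buggy=3 correct=6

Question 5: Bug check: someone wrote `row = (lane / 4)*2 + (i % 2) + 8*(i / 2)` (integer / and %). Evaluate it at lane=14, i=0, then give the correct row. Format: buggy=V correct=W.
buggy=6 correct=4

`(lane / 4)*2 + (i % 2) + 8*(i / 2)`[14,0]⇒6
L=14⇒gr=14>>2=3, th=14&3=2
[0]⇒row 2·2+0=4  col gr=3
row: 6 vs 4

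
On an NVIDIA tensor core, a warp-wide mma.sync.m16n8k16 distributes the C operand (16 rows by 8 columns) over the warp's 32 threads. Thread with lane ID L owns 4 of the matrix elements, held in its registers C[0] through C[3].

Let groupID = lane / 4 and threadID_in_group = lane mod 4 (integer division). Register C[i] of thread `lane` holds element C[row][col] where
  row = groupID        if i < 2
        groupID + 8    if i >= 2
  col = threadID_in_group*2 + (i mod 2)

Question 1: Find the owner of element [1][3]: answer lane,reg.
r=1→G=1,rhi=0  c=3→T=1,p=1
L=1*4+1=5  i=0*2+1=1

5,1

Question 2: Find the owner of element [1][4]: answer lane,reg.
6,0

r=1⇒gr=1,Rb=0  c=4⇒th=2,odd=0
L=1*4+2=6  i=0*2+0=0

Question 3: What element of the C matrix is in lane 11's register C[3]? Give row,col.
L=11->g=11>>2=2, t=11&3=3
[3]->row 2+8=10  col 3·2+1=7

10,7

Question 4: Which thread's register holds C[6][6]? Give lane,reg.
27,0

r=6→G=6,rhi=0  c=6→T=3,p=0
L=6*4+3=27  i=0*2+0=0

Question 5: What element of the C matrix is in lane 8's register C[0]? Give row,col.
8: G=2,T=0
[0] (2+0,0*2+0) = (2,0)

2,0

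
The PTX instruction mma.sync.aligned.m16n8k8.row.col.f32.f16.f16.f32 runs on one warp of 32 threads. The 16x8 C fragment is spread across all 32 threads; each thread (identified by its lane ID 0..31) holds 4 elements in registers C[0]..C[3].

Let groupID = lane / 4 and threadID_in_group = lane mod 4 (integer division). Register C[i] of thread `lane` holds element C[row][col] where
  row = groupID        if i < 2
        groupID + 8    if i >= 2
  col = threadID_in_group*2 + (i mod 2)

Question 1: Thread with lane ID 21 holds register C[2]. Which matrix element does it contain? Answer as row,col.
lane 21⇒21/4=5, 21 mod 4=1
i=2  r:5+8⇒13  c:2·1+0⇒2

13,2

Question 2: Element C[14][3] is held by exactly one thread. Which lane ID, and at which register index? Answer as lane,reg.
r: 14->gid=6,r8=1  c: 3->tid=1,i&1=1
L=6*4+1=25  i=1*2+1=3

25,3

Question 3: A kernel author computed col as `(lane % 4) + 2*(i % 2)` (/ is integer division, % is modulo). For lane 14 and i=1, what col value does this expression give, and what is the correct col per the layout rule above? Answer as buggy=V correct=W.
`(lane % 4) + 2*(i % 2)`[14,1]=>4
14: grp=3,tig=2
[1] (3+0,2*2+1) = (3,5)
col: 4 vs 5

buggy=4 correct=5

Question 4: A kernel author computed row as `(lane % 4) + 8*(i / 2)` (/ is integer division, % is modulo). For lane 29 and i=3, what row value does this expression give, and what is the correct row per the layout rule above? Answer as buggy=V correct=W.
`(lane % 4) + 8*(i / 2)`[29,3]->9
lane 29: g=7 (29/4), t=1 (29%4)
i=3: r=7+8=15, c=1*2+1=3
row: 9 vs 15

buggy=9 correct=15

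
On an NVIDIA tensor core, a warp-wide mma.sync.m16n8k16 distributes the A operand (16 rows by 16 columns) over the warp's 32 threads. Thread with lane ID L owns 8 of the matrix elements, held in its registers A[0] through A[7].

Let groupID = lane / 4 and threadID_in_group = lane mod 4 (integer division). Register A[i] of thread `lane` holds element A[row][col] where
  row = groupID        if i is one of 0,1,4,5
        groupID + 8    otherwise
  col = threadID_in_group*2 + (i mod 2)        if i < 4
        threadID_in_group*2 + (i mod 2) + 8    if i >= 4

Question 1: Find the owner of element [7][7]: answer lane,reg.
r=7→G=7,rhi=0  c=7→chi=0,T=3,p=1
L=7*4+3=31  i=0*4+0*2+1=1

31,1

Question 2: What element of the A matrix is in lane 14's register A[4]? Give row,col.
3,12

14: g=3,t=2
[4] (3+0,2*2+0+8) = (3,12)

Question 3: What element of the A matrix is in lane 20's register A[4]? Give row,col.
5,8

lane 20⇒20/4=5, 20 mod 4=0
i=4  r:5+0⇒5  c:2·0+0+8⇒8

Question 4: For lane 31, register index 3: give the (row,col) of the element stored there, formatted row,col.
lane 31: g=7 (31/4), t=3 (31%4)
i=3: r=7+8=15, c=3*2+1+0=7

15,7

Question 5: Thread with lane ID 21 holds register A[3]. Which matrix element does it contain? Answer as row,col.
L=21→G=21>>2=5, T=21&3=1
[3]→row 5+8=13  col 1·2+1+0=3

13,3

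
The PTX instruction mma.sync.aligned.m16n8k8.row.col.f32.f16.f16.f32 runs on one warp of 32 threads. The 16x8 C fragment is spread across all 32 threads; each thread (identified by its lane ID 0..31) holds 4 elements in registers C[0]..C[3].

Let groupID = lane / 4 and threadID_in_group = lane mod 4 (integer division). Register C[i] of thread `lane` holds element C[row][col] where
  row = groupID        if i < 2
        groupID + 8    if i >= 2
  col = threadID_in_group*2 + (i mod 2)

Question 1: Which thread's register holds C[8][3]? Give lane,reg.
r=8→G=0,rhi=1  c=3→T=1,p=1
L=0*4+1=1  i=1*2+1=3

1,3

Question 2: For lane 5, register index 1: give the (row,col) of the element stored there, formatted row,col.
5: gr=1,th=1
[1] (1+0,1*2+1) = (1,3)

1,3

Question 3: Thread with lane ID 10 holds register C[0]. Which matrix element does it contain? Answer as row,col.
10: gid=2,tid=2
[0] (2+0,2*2+0) = (2,4)

2,4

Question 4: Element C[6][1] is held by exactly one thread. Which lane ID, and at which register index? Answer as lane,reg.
24,1

r: 6->gid=6,r8=0  c: 1->tid=0,i&1=1
L=6*4+0=24  i=0*2+1=1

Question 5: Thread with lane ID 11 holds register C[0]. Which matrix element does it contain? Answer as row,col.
lane 11: gr=2 (11/4), th=3 (11%4)
i=0: r=2+0=2, c=3*2+0=6

2,6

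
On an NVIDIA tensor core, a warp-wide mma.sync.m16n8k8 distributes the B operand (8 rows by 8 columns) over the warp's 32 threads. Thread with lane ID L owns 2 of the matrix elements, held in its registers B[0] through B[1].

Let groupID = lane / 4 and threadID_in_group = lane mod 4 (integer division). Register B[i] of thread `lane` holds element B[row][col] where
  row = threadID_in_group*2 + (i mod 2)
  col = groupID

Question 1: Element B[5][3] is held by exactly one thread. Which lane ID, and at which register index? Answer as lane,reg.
14,1

c: 3->gid=3  r: 5->tid=2,i&1=1
L=3*4+2=14  i=1=1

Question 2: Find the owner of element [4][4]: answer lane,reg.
c: 4->gid=4  r: 4->tid=2,i&1=0
L=4*4+2=18  i=0=0

18,0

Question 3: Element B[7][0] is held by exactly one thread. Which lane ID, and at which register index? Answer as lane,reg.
3,1

c=0→G=0  r=7→T=3,p=1
L=0*4+3=3  i=1=1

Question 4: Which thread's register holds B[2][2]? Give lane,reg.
c:2=>grp=2  r:2=>tig=1,lo=0
L=2*4+1=9  i=0=0

9,0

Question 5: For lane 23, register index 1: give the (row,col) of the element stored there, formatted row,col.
7,5

23: gid=5,tid=3
[1] (3*2+1,5) = (7,5)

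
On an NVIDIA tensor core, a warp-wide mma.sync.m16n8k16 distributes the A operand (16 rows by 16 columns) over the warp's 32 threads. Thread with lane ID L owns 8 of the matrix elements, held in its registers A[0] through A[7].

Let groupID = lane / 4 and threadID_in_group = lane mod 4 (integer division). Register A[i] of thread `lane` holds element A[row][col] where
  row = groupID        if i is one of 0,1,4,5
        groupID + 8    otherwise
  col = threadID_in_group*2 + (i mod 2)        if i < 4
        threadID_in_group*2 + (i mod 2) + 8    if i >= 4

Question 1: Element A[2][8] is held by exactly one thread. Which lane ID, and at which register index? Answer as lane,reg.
8,4

r: 2->gid=2,r8=0  c: 8->c8=1,tid=0,i&1=0
L=2*4+0=8  i=1*4+0*2+0=4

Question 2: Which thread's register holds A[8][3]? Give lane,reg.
r=8→G=0,rhi=1  c=3→chi=0,T=1,p=1
L=0*4+1=1  i=0*4+1*2+1=3

1,3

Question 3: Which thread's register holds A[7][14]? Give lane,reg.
31,4

r: 7->gid=7,r8=0  c: 14->c8=1,tid=3,i&1=0
L=7*4+3=31  i=1*4+0*2+0=4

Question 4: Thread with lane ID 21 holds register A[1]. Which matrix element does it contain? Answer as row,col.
lane 21: gr=5 (21/4), th=1 (21%4)
i=1: r=5+0=5, c=1*2+1+0=3

5,3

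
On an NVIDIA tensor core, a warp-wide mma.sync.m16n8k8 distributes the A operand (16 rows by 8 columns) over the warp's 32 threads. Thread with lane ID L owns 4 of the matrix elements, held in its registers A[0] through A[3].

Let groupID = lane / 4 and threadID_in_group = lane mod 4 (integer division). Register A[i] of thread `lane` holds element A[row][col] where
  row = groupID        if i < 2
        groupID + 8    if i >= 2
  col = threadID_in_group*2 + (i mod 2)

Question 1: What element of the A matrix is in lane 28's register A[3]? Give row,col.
15,1

28: grp=7,tig=0
[3] (7+8,0*2+1) = (15,1)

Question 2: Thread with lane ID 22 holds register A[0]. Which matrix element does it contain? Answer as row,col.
lane 22⇒22/4=5, 22 mod 4=2
i=0  r:5+0⇒5  c:2·2+0⇒4

5,4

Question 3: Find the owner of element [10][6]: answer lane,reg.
11,2

r:10=>grp=2,rB=1  c:6=>tig=3,lo=0
L=2*4+3=11  i=1*2+0=2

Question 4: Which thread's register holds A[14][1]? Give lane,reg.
r=14→G=6,rhi=1  c=1→T=0,p=1
L=6*4+0=24  i=1*2+1=3

24,3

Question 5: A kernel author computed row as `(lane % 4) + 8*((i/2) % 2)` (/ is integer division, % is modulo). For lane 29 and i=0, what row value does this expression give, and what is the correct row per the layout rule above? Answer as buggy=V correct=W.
buggy=1 correct=7

`(lane % 4) + 8*((i/2) % 2)`[29,0]→1
29: G=7,T=1
[0] (7+0,1*2+0) = (7,2)
row: 1 vs 7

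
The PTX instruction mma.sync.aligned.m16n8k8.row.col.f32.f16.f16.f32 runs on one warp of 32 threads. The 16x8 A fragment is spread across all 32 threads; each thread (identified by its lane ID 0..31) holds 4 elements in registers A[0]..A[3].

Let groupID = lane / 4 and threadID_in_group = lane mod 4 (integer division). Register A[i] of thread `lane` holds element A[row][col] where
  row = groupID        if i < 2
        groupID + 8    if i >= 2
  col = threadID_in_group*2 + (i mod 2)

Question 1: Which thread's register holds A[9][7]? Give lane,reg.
7,3

r=9→G=1,rhi=1  c=7→T=3,p=1
L=1*4+3=7  i=1*2+1=3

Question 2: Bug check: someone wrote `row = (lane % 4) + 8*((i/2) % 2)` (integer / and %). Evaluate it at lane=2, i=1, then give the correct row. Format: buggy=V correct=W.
`(lane % 4) + 8*((i/2) % 2)`[2,1]⇒2
lane 2⇒2/4=0, 2 mod 4=2
i=1  r:0+0⇒0  c:2·2+1⇒5
row: 2 vs 0

buggy=2 correct=0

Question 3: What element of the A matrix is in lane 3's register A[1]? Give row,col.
0,7

lane 3: grp=0 (3/4), tig=3 (3%4)
i=1: r=0+0=0, c=3*2+1=7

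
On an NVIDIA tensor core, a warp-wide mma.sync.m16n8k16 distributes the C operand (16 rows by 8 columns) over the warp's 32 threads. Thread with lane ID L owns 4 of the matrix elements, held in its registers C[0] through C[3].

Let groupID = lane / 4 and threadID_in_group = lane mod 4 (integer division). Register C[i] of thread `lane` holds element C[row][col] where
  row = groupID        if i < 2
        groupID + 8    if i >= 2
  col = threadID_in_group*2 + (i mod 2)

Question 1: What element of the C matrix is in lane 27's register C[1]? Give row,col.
27: gr=6,th=3
[1] (6+0,3*2+1) = (6,7)

6,7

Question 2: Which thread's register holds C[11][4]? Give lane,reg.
14,2

r=11->g=3,rb=1  c=4->t=2,b0=0
L=3*4+2=14  i=1*2+0=2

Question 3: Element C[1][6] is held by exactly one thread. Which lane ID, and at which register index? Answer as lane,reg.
7,0

r:1=>grp=1,rB=0  c:6=>tig=3,lo=0
L=1*4+3=7  i=0*2+0=0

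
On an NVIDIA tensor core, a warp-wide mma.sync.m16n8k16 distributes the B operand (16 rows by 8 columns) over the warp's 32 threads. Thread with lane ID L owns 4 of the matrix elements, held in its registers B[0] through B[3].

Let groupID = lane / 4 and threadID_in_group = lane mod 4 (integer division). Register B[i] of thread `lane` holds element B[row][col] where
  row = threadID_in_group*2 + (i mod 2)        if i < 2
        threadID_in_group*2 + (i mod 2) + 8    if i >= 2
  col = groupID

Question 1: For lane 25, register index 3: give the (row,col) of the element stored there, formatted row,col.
11,6

L=25->g=25>>2=6, t=25&3=1
[3]->row 1·2+1+8=11  col g=6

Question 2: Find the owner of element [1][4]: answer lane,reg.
16,1

c: 4->gid=4  r: 1->r8=0,tid=0,i&1=1
L=4*4+0=16  i=0*2+1=1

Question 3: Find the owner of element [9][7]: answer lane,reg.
c=7⇒gr=7  r=9⇒Rb=1,th=0,odd=1
L=7*4+0=28  i=1*2+1=3

28,3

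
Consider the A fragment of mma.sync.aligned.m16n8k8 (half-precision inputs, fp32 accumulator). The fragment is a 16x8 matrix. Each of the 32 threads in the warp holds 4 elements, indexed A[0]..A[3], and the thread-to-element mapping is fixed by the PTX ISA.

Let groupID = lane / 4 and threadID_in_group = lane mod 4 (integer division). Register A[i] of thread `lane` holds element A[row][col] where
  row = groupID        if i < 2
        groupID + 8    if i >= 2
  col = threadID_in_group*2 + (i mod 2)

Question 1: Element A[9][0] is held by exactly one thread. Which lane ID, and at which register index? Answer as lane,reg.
4,2

r=9⇒gr=1,Rb=1  c=0⇒th=0,odd=0
L=1*4+0=4  i=1*2+0=2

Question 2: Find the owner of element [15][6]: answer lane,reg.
31,2

r: 15->gid=7,r8=1  c: 6->tid=3,i&1=0
L=7*4+3=31  i=1*2+0=2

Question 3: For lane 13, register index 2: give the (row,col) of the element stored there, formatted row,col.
11,2

lane 13⇒13/4=3, 13 mod 4=1
i=2  r:3+8⇒11  c:2·1+0⇒2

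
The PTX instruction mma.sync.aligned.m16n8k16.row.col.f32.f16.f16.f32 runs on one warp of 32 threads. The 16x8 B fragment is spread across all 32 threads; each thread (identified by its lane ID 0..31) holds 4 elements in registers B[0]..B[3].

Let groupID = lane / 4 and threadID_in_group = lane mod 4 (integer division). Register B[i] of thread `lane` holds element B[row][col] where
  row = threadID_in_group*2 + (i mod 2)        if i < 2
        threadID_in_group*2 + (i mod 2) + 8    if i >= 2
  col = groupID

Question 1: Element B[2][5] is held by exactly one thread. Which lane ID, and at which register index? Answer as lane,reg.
21,0

c=5→G=5  r=2→rhi=0,T=1,p=0
L=5*4+1=21  i=0*2+0=0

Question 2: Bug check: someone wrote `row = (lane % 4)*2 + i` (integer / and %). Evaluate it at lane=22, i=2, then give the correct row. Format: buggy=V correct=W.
buggy=6 correct=12

`(lane % 4)*2 + i`[22,2]⇒6
22: gr=5,th=2
[2] (2*2+0+8,5) = (12,5)
row: 6 vs 12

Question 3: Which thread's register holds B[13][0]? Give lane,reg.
c: 0->gid=0  r: 13->r8=1,tid=2,i&1=1
L=0*4+2=2  i=1*2+1=3

2,3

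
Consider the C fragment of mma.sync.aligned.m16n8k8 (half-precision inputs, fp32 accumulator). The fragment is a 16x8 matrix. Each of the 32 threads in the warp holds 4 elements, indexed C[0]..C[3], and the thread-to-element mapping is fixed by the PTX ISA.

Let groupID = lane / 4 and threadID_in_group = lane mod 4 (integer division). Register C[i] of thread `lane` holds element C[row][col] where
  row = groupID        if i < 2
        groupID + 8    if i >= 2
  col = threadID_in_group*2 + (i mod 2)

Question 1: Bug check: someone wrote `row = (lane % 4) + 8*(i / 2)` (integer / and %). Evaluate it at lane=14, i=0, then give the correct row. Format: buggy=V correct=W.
`(lane % 4) + 8*(i / 2)`[14,0]->2
L=14->g=14>>2=3, t=14&3=2
[0]->row 3+0=3  col 2·2+0=4
row: 2 vs 3

buggy=2 correct=3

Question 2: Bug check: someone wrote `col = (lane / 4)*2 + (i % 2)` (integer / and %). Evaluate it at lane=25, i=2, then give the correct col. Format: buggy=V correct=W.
`(lane / 4)*2 + (i % 2)`[25,2]->12
25: gid=6,tid=1
[2] (6+8,1*2+0) = (14,2)
col: 12 vs 2

buggy=12 correct=2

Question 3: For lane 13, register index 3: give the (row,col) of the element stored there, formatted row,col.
11,3

lane 13->13/4=3, 13 mod 4=1
i=3  r:3+8->11  c:2·1+1->3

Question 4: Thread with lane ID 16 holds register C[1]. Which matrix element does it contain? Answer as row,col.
lane 16->16/4=4, 16 mod 4=0
i=1  r:4+0->4  c:2·0+1->1

4,1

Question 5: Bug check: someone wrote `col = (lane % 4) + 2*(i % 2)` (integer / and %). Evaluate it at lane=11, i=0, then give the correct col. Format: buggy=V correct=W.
`(lane % 4) + 2*(i % 2)`[11,0]⇒3
lane 11⇒11/4=2, 11 mod 4=3
i=0  r:2+0⇒2  c:2·3+0⇒6
col: 3 vs 6

buggy=3 correct=6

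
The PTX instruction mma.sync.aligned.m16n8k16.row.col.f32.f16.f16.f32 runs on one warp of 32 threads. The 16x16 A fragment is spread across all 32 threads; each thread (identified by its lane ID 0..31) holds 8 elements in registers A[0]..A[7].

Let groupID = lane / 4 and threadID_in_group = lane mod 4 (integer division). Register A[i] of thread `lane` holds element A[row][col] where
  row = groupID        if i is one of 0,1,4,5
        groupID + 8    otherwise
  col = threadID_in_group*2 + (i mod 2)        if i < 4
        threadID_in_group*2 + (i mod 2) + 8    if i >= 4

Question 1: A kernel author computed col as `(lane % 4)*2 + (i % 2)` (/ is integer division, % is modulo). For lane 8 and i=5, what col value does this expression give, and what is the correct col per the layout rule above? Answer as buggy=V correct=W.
buggy=1 correct=9

`(lane % 4)*2 + (i % 2)`[8,5]->1
lane 8: g=2 (8/4), t=0 (8%4)
i=5: r=2+0=2, c=0*2+1+8=9
col: 1 vs 9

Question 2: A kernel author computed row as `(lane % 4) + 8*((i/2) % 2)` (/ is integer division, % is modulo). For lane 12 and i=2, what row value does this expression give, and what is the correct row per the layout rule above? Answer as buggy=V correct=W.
`(lane % 4) + 8*((i/2) % 2)`[12,2]->8
lane 12: g=3 (12/4), t=0 (12%4)
i=2: r=3+8=11, c=0*2+0+0=0
row: 8 vs 11

buggy=8 correct=11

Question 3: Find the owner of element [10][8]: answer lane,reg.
r=10->g=2,rb=1  c=8->cb=1,t=0,b0=0
L=2*4+0=8  i=1*4+1*2+0=6

8,6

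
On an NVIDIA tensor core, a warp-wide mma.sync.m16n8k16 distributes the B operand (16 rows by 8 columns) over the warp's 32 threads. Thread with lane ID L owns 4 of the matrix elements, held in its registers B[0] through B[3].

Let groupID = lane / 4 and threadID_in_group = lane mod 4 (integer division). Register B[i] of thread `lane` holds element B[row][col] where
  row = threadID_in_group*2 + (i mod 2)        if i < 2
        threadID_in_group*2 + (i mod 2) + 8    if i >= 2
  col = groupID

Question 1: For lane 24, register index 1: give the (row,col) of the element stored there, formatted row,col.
L=24=>grp=24>>2=6, tig=24&3=0
[1]=>row 0·2+1+0=1  col grp=6

1,6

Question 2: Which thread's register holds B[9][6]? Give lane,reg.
24,3

c=6→G=6  r=9→rhi=1,T=0,p=1
L=6*4+0=24  i=1*2+1=3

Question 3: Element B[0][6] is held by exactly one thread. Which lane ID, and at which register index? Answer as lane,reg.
c=6->g=6  r=0->rb=0,t=0,b0=0
L=6*4+0=24  i=0*2+0=0

24,0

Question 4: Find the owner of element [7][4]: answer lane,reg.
c=4⇒gr=4  r=7⇒Rb=0,th=3,odd=1
L=4*4+3=19  i=0*2+1=1

19,1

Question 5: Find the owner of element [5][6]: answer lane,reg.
c=6->g=6  r=5->rb=0,t=2,b0=1
L=6*4+2=26  i=0*2+1=1

26,1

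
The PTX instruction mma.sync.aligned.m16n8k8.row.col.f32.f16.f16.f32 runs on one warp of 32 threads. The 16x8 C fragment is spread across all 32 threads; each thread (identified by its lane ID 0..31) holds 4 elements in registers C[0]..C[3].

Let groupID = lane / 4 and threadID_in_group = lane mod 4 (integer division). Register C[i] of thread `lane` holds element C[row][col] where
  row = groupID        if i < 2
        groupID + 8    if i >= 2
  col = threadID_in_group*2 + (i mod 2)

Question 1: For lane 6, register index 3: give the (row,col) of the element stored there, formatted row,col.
L=6->gid=6>>2=1, tid=6&3=2
[3]->row 1+8=9  col 2·2+1=5

9,5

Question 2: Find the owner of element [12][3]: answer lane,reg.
17,3

r: 12->gid=4,r8=1  c: 3->tid=1,i&1=1
L=4*4+1=17  i=1*2+1=3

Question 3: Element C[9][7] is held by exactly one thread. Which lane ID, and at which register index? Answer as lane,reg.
r: 9->gid=1,r8=1  c: 7->tid=3,i&1=1
L=1*4+3=7  i=1*2+1=3

7,3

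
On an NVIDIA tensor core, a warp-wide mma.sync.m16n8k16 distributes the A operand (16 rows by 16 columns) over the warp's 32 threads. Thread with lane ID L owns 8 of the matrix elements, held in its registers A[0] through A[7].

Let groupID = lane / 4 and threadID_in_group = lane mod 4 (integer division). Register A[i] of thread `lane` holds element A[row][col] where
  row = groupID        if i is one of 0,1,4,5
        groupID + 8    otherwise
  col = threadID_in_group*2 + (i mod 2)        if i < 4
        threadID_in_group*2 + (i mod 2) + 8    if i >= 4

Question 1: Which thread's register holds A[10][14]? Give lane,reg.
r=10->g=2,rb=1  c=14->cb=1,t=3,b0=0
L=2*4+3=11  i=1*4+1*2+0=6

11,6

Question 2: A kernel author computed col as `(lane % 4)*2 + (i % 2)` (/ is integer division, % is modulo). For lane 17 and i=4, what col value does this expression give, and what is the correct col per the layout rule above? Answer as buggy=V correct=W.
buggy=2 correct=10

`(lane % 4)*2 + (i % 2)`[17,4]→2
lane 17: G=4 (17/4), T=1 (17%4)
i=4: r=4+0=4, c=1*2+0+8=10
col: 2 vs 10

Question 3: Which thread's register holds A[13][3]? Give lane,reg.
21,3

r:13=>grp=5,rB=1  c:3=>cB=0,tig=1,lo=1
L=5*4+1=21  i=0*4+1*2+1=3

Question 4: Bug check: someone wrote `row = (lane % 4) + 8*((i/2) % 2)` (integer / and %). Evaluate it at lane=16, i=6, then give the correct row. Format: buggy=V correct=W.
buggy=8 correct=12

`(lane % 4) + 8*((i/2) % 2)`[16,6]->8
lane 16: g=4 (16/4), t=0 (16%4)
i=6: r=4+8=12, c=0*2+0+8=8
row: 8 vs 12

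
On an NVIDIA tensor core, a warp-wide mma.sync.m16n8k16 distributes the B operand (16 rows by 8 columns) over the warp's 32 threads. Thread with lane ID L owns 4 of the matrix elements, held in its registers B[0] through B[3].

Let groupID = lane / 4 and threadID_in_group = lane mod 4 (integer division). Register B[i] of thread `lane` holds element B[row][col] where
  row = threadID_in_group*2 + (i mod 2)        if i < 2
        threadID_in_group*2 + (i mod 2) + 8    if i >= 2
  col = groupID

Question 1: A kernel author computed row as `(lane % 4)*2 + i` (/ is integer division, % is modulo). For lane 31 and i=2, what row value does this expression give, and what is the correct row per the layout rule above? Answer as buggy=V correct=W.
buggy=8 correct=14

`(lane % 4)*2 + i`[31,2]->8
lane 31->31/4=7, 31 mod 4=3
i=2  r:2·3+0+8->14  c:7
row: 8 vs 14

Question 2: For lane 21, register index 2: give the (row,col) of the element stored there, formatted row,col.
lane 21: grp=5 (21/4), tig=1 (21%4)
i=2: r=1*2+0+8=10, c=grp=5

10,5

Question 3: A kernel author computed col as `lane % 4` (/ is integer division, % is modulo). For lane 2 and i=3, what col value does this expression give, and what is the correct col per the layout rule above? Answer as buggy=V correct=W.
`lane % 4`[2,3]=>2
L=2=>grp=2>>2=0, tig=2&3=2
[3]=>row 2·2+1+8=13  col grp=0
col: 2 vs 0

buggy=2 correct=0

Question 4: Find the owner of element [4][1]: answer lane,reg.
c=1→G=1  r=4→rhi=0,T=2,p=0
L=1*4+2=6  i=0*2+0=0

6,0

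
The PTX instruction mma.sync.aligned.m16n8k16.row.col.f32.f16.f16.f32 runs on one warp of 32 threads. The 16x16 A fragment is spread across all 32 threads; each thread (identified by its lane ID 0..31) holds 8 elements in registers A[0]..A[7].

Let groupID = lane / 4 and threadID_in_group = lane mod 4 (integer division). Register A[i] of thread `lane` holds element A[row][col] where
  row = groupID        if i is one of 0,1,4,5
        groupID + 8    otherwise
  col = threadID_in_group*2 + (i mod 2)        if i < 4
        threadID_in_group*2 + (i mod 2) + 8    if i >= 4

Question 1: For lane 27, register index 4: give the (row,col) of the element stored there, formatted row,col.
27: G=6,T=3
[4] (6+0,3*2+0+8) = (6,14)

6,14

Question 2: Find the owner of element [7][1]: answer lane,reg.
28,1

r:7=>grp=7,rB=0  c:1=>cB=0,tig=0,lo=1
L=7*4+0=28  i=0*4+0*2+1=1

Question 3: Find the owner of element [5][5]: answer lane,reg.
22,1

r: 5->gid=5,r8=0  c: 5->c8=0,tid=2,i&1=1
L=5*4+2=22  i=0*4+0*2+1=1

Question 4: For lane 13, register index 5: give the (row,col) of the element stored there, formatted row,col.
lane 13→13/4=3, 13 mod 4=1
i=5  r:3+0→3  c:2·1+1+8→11

3,11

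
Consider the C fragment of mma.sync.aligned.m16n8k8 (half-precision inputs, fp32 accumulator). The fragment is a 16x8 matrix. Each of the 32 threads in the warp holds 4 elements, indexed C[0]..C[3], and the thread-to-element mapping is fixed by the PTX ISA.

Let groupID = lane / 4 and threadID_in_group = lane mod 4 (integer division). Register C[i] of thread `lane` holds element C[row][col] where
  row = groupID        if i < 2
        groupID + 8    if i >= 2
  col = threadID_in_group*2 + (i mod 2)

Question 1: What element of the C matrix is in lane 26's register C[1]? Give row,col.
6,5

lane 26⇒26/4=6, 26 mod 4=2
i=1  r:6+0⇒6  c:2·2+1⇒5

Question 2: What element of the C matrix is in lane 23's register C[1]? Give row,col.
L=23→G=23>>2=5, T=23&3=3
[1]→row 5+0=5  col 3·2+1=7

5,7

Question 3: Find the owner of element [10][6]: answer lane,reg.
11,2

r: 10->gid=2,r8=1  c: 6->tid=3,i&1=0
L=2*4+3=11  i=1*2+0=2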